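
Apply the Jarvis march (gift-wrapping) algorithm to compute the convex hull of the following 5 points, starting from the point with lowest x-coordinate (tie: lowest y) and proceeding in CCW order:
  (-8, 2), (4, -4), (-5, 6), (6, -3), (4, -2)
Hull (CCW) = [(-8, 2), (4, -4), (6, -3), (-5, 6)]

Jarvis march: at each step, from the current hull vertex p, select the next vertex q as the point such that every other point lies strictly to the left of (or on) the directed line p → q. (Equivalently: for every other point r, the cross product (q − p) × (r − p) ≥ 0.)
Starting point (lowest x, tie lowest y): (-8, 2). Wrap until returning to start. Resulting hull: (-8, 2), (4, -4), (6, -3), (-5, 6).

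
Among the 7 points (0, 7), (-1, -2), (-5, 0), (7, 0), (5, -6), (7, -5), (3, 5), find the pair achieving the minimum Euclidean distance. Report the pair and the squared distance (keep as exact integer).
Pair = ((5, -6), (7, -5)); squared distance = 5

Compute all C(7, 2) = 21 pairwise squared distances (x_i − x_j)² + (y_i − y_j)². The minimum is 5, attained by the pair ((5, -6), (7, -5)).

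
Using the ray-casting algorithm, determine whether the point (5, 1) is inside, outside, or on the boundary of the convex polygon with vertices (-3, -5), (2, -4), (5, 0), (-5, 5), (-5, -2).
The point (5, 1) lies strictly outside the polygon

Cast a horizontal ray to the right from the query point and count how many polygon edges it crosses (each edge strictly once or zero times, handled with the usual half-open convention). 
Parity of crossings → even ⇒ outside.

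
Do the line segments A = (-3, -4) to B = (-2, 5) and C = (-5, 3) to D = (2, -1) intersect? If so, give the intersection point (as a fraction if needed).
Yes; intersection at (-160/67, 101/67) (t = 41/67 on AB, s = 25/67 on CD)

Parametrize AB as A + t(B − A) = (-3 + 1 t, -4 + 9 t) and CD as C + s(D − C) = (-5 + 7 s, 3 + -4 s). Solve the linear system for (t, s). Determinant = 67 ≠ 0, so a unique intersection of the containing lines exists. Solution: t = 41/67, s = 25/67 — both in [0, 1], so the segments cross. Intersection point: (-160/67, 101/67).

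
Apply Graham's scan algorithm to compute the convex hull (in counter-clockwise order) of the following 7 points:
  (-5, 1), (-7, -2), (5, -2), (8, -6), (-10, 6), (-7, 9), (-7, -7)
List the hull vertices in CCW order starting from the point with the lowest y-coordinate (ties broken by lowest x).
Hull (CCW) = [(-7, -7), (8, -6), (5, -2), (-7, 9), (-10, 6)]

Graham scan procedure:
  1. Find the pivot p₀ = point with lowest y (tie → lowest x): (-7, -7).
  2. Sort the remaining points by polar angle around p₀.
  3. Walk through sorted points, maintaining a stack; pop the top while the last three entries make a non-left turn (cross product ≤ 0).
  4. Final stack is the convex hull in CCW order: (-7, -7), (8, -6), (5, -2), (-7, 9), (-10, 6).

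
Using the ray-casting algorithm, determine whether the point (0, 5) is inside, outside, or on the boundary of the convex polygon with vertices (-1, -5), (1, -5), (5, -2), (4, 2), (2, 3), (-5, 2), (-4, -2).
The point (0, 5) lies strictly outside the polygon

Cast a horizontal ray to the right from the query point and count how many polygon edges it crosses (each edge strictly once or zero times, handled with the usual half-open convention). 
Parity of crossings → even ⇒ outside.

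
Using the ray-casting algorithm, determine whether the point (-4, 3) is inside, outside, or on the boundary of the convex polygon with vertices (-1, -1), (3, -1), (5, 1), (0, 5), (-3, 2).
The point (-4, 3) lies strictly outside the polygon

Cast a horizontal ray to the right from the query point and count how many polygon edges it crosses (each edge strictly once or zero times, handled with the usual half-open convention). 
Parity of crossings → even ⇒ outside.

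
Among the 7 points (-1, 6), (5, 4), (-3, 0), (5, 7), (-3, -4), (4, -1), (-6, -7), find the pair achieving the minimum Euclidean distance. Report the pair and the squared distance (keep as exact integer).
Pair = ((5, 4), (5, 7)); squared distance = 9

Compute all C(7, 2) = 21 pairwise squared distances (x_i − x_j)² + (y_i − y_j)². The minimum is 9, attained by the pair ((5, 4), (5, 7)).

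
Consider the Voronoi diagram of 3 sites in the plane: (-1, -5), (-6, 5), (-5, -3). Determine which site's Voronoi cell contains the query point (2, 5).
Nearest site = (-6, 5)

The Voronoi cell of site s contains exactly those query points closer to s than to any other site. Compute squared distances from q = (2, 5) to each site:
  (-6 − 2)² + (5 − 5)² = 64
  (-1 − 2)² + (-5 − 5)² = 109
  (-5 − 2)² + (-3 − 5)² = 113
Minimum is attained by (-6, 5), so q lies in its Voronoi cell.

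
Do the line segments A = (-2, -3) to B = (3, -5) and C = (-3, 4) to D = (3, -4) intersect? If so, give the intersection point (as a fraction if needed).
No (intersection of containing lines falls outside at least one segment)

Parametrize and solve: t = 17/14, s = 33/28. At least one of these is outside [0, 1], so the segments do not intersect.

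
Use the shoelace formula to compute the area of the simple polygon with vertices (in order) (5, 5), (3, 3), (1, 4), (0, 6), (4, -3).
Area = 13

Shoelace formula: Area = (1/2) |Σ_i (x_i · y_{i+1} − x_{i+1} · y_i)| (indices mod n). Compute each cross term:
  (5)(3) − (3)(5) = 0
  (3)(4) − (1)(3) = 9
  (1)(6) − (0)(4) = 6
  (0)(-3) − (4)(6) = -24
  (4)(5) − (5)(-3) = 35
Sum = 26, so (signed) Area = 26/2 = 13, |Area| = 13.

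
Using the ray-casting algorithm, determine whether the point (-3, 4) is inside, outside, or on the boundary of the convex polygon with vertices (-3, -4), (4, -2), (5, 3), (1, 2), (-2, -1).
The point (-3, 4) lies strictly outside the polygon

Cast a horizontal ray to the right from the query point and count how many polygon edges it crosses (each edge strictly once or zero times, handled with the usual half-open convention). 
Parity of crossings → even ⇒ outside.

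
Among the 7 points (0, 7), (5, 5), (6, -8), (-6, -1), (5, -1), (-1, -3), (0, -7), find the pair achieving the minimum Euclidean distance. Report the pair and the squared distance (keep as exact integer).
Pair = ((-1, -3), (0, -7)); squared distance = 17

Compute all C(7, 2) = 21 pairwise squared distances (x_i − x_j)² + (y_i − y_j)². The minimum is 17, attained by the pair ((-1, -3), (0, -7)).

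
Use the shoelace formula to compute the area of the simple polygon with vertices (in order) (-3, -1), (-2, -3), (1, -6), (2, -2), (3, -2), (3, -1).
Area = 31/2

Shoelace formula: Area = (1/2) |Σ_i (x_i · y_{i+1} − x_{i+1} · y_i)| (indices mod n). Compute each cross term:
  (-3)(-3) − (-2)(-1) = 7
  (-2)(-6) − (1)(-3) = 15
  (1)(-2) − (2)(-6) = 10
  (2)(-2) − (3)(-2) = 2
  (3)(-1) − (3)(-2) = 3
  (3)(-1) − (-3)(-1) = -6
Sum = 31, so (signed) Area = 31/2 = 31/2, |Area| = 31/2.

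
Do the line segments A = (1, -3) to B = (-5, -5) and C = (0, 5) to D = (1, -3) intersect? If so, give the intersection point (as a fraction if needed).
Yes; intersection at (1, -3) (t = 0 on AB, s = 1 on CD)

Parametrize AB as A + t(B − A) = (1 + -6 t, -3 + -2 t) and CD as C + s(D − C) = (0 + 1 s, 5 + -8 s). Solve the linear system for (t, s). Determinant = -50 ≠ 0, so a unique intersection of the containing lines exists. Solution: t = 0, s = 1 — both in [0, 1], so the segments cross. Intersection point: (1, -3).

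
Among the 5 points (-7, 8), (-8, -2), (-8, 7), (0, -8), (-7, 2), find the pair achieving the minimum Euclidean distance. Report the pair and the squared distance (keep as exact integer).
Pair = ((-7, 8), (-8, 7)); squared distance = 2

Compute all C(5, 2) = 10 pairwise squared distances (x_i − x_j)² + (y_i − y_j)². The minimum is 2, attained by the pair ((-7, 8), (-8, 7)).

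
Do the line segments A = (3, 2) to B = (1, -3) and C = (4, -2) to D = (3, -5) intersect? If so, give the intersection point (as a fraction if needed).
No (intersection of containing lines falls outside at least one segment)

Parametrize and solve: t = -7, s = -13. At least one of these is outside [0, 1], so the segments do not intersect.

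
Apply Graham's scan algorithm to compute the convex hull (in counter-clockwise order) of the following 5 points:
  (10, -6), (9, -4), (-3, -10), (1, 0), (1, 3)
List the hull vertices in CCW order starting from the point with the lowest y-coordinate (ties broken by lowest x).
Hull (CCW) = [(-3, -10), (10, -6), (9, -4), (1, 3)]

Graham scan procedure:
  1. Find the pivot p₀ = point with lowest y (tie → lowest x): (-3, -10).
  2. Sort the remaining points by polar angle around p₀.
  3. Walk through sorted points, maintaining a stack; pop the top while the last three entries make a non-left turn (cross product ≤ 0).
  4. Final stack is the convex hull in CCW order: (-3, -10), (10, -6), (9, -4), (1, 3).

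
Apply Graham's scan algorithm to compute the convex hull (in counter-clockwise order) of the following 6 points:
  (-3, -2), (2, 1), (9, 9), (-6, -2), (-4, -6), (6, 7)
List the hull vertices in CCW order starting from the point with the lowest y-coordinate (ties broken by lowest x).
Hull (CCW) = [(-4, -6), (9, 9), (6, 7), (-6, -2)]

Graham scan procedure:
  1. Find the pivot p₀ = point with lowest y (tie → lowest x): (-4, -6).
  2. Sort the remaining points by polar angle around p₀.
  3. Walk through sorted points, maintaining a stack; pop the top while the last three entries make a non-left turn (cross product ≤ 0).
  4. Final stack is the convex hull in CCW order: (-4, -6), (9, 9), (6, 7), (-6, -2).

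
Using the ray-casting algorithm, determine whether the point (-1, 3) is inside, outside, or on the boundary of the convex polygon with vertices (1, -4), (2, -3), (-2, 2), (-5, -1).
The point (-1, 3) lies strictly outside the polygon

Cast a horizontal ray to the right from the query point and count how many polygon edges it crosses (each edge strictly once or zero times, handled with the usual half-open convention). 
Parity of crossings → even ⇒ outside.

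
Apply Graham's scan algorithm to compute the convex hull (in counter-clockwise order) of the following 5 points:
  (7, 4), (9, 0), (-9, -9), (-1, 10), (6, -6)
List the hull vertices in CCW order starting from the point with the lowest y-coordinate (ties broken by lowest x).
Hull (CCW) = [(-9, -9), (6, -6), (9, 0), (7, 4), (-1, 10)]

Graham scan procedure:
  1. Find the pivot p₀ = point with lowest y (tie → lowest x): (-9, -9).
  2. Sort the remaining points by polar angle around p₀.
  3. Walk through sorted points, maintaining a stack; pop the top while the last three entries make a non-left turn (cross product ≤ 0).
  4. Final stack is the convex hull in CCW order: (-9, -9), (6, -6), (9, 0), (7, 4), (-1, 10).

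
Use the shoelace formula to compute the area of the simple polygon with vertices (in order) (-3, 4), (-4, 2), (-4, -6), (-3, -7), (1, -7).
Area = 63/2

Shoelace formula: Area = (1/2) |Σ_i (x_i · y_{i+1} − x_{i+1} · y_i)| (indices mod n). Compute each cross term:
  (-3)(2) − (-4)(4) = 10
  (-4)(-6) − (-4)(2) = 32
  (-4)(-7) − (-3)(-6) = 10
  (-3)(-7) − (1)(-7) = 28
  (1)(4) − (-3)(-7) = -17
Sum = 63, so (signed) Area = 63/2 = 63/2, |Area| = 63/2.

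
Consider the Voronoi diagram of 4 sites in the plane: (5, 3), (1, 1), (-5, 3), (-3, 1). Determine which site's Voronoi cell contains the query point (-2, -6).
Nearest site = (-3, 1)

The Voronoi cell of site s contains exactly those query points closer to s than to any other site. Compute squared distances from q = (-2, -6) to each site:
  (-3 − -2)² + (1 − -6)² = 50
  (1 − -2)² + (1 − -6)² = 58
  (-5 − -2)² + (3 − -6)² = 90
  (5 − -2)² + (3 − -6)² = 130
Minimum is attained by (-3, 1), so q lies in its Voronoi cell.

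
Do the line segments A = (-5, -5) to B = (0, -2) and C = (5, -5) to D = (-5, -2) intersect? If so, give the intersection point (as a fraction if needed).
Yes; intersection at (-5/3, -3) (t = 2/3 on AB, s = 2/3 on CD)

Parametrize AB as A + t(B − A) = (-5 + 5 t, -5 + 3 t) and CD as C + s(D − C) = (5 + -10 s, -5 + 3 s). Solve the linear system for (t, s). Determinant = -45 ≠ 0, so a unique intersection of the containing lines exists. Solution: t = 2/3, s = 2/3 — both in [0, 1], so the segments cross. Intersection point: (-5/3, -3).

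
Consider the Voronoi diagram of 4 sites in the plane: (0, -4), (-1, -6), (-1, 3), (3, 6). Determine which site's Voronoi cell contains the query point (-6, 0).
Nearest site = (-1, 3)

The Voronoi cell of site s contains exactly those query points closer to s than to any other site. Compute squared distances from q = (-6, 0) to each site:
  (-1 − -6)² + (3 − 0)² = 34
  (0 − -6)² + (-4 − 0)² = 52
  (-1 − -6)² + (-6 − 0)² = 61
  (3 − -6)² + (6 − 0)² = 117
Minimum is attained by (-1, 3), so q lies in its Voronoi cell.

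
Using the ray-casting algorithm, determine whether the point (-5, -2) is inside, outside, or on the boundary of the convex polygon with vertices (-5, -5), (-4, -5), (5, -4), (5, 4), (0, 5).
The point (-5, -2) lies strictly outside the polygon

Cast a horizontal ray to the right from the query point and count how many polygon edges it crosses (each edge strictly once or zero times, handled with the usual half-open convention). 
Parity of crossings → even ⇒ outside.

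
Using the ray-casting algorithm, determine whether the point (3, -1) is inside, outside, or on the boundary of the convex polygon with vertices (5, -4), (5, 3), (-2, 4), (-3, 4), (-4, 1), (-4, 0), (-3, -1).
The point (3, -1) lies strictly inside the polygon

Cast a horizontal ray to the right from the query point and count how many polygon edges it crosses (each edge strictly once or zero times, handled with the usual half-open convention). 
Parity of crossings → odd ⇒ inside.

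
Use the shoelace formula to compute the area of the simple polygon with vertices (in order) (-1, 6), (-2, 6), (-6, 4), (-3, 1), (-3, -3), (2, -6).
Area = 41

Shoelace formula: Area = (1/2) |Σ_i (x_i · y_{i+1} − x_{i+1} · y_i)| (indices mod n). Compute each cross term:
  (-1)(6) − (-2)(6) = 6
  (-2)(4) − (-6)(6) = 28
  (-6)(1) − (-3)(4) = 6
  (-3)(-3) − (-3)(1) = 12
  (-3)(-6) − (2)(-3) = 24
  (2)(6) − (-1)(-6) = 6
Sum = 82, so (signed) Area = 82/2 = 41, |Area| = 41.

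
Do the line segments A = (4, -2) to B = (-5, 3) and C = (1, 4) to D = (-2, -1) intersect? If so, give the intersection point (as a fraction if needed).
Yes; intersection at (-19/20, 3/4) (t = 11/20 on AB, s = 13/20 on CD)

Parametrize AB as A + t(B − A) = (4 + -9 t, -2 + 5 t) and CD as C + s(D − C) = (1 + -3 s, 4 + -5 s). Solve the linear system for (t, s). Determinant = -60 ≠ 0, so a unique intersection of the containing lines exists. Solution: t = 11/20, s = 13/20 — both in [0, 1], so the segments cross. Intersection point: (-19/20, 3/4).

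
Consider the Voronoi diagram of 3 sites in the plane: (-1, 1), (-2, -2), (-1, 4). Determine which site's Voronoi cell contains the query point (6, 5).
Nearest site = (-1, 4)

The Voronoi cell of site s contains exactly those query points closer to s than to any other site. Compute squared distances from q = (6, 5) to each site:
  (-1 − 6)² + (4 − 5)² = 50
  (-1 − 6)² + (1 − 5)² = 65
  (-2 − 6)² + (-2 − 5)² = 113
Minimum is attained by (-1, 4), so q lies in its Voronoi cell.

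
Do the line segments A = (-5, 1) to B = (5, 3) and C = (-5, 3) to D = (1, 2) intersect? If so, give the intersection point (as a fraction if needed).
Yes; intersection at (5/11, 23/11) (t = 6/11 on AB, s = 10/11 on CD)

Parametrize AB as A + t(B − A) = (-5 + 10 t, 1 + 2 t) and CD as C + s(D − C) = (-5 + 6 s, 3 + -1 s). Solve the linear system for (t, s). Determinant = 22 ≠ 0, so a unique intersection of the containing lines exists. Solution: t = 6/11, s = 10/11 — both in [0, 1], so the segments cross. Intersection point: (5/11, 23/11).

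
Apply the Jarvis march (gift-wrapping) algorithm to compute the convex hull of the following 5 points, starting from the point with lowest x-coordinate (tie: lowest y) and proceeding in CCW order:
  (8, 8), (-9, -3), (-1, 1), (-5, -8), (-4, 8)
Hull (CCW) = [(-9, -3), (-5, -8), (8, 8), (-4, 8)]

Jarvis march: at each step, from the current hull vertex p, select the next vertex q as the point such that every other point lies strictly to the left of (or on) the directed line p → q. (Equivalently: for every other point r, the cross product (q − p) × (r − p) ≥ 0.)
Starting point (lowest x, tie lowest y): (-9, -3). Wrap until returning to start. Resulting hull: (-9, -3), (-5, -8), (8, 8), (-4, 8).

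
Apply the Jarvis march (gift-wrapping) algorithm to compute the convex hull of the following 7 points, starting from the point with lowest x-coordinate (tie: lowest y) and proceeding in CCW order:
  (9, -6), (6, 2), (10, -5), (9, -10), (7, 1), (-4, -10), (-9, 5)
Hull (CCW) = [(-9, 5), (-4, -10), (9, -10), (10, -5), (7, 1), (6, 2)]

Jarvis march: at each step, from the current hull vertex p, select the next vertex q as the point such that every other point lies strictly to the left of (or on) the directed line p → q. (Equivalently: for every other point r, the cross product (q − p) × (r − p) ≥ 0.)
Starting point (lowest x, tie lowest y): (-9, 5). Wrap until returning to start. Resulting hull: (-9, 5), (-4, -10), (9, -10), (10, -5), (7, 1), (6, 2).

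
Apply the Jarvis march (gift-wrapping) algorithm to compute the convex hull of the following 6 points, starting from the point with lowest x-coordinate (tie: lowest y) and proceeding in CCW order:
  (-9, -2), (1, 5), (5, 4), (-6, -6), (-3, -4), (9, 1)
Hull (CCW) = [(-9, -2), (-6, -6), (9, 1), (5, 4), (1, 5)]

Jarvis march: at each step, from the current hull vertex p, select the next vertex q as the point such that every other point lies strictly to the left of (or on) the directed line p → q. (Equivalently: for every other point r, the cross product (q − p) × (r − p) ≥ 0.)
Starting point (lowest x, tie lowest y): (-9, -2). Wrap until returning to start. Resulting hull: (-9, -2), (-6, -6), (9, 1), (5, 4), (1, 5).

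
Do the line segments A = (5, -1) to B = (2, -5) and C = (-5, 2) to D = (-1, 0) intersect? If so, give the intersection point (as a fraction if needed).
No (intersection of containing lines falls outside at least one segment)

Parametrize and solve: t = 4/11, s = 49/22. At least one of these is outside [0, 1], so the segments do not intersect.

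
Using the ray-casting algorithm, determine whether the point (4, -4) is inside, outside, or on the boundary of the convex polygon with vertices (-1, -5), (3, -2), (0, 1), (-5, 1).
The point (4, -4) lies strictly outside the polygon

Cast a horizontal ray to the right from the query point and count how many polygon edges it crosses (each edge strictly once or zero times, handled with the usual half-open convention). 
Parity of crossings → even ⇒ outside.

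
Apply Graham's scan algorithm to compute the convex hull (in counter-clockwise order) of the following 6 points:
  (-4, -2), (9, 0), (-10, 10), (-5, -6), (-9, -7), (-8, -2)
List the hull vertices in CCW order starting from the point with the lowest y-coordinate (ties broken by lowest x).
Hull (CCW) = [(-9, -7), (-5, -6), (9, 0), (-10, 10)]

Graham scan procedure:
  1. Find the pivot p₀ = point with lowest y (tie → lowest x): (-9, -7).
  2. Sort the remaining points by polar angle around p₀.
  3. Walk through sorted points, maintaining a stack; pop the top while the last three entries make a non-left turn (cross product ≤ 0).
  4. Final stack is the convex hull in CCW order: (-9, -7), (-5, -6), (9, 0), (-10, 10).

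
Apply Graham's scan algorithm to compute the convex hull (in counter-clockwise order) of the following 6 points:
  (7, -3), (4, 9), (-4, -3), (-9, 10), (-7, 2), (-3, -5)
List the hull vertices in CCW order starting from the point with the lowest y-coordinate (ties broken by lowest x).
Hull (CCW) = [(-3, -5), (7, -3), (4, 9), (-9, 10), (-7, 2)]

Graham scan procedure:
  1. Find the pivot p₀ = point with lowest y (tie → lowest x): (-3, -5).
  2. Sort the remaining points by polar angle around p₀.
  3. Walk through sorted points, maintaining a stack; pop the top while the last three entries make a non-left turn (cross product ≤ 0).
  4. Final stack is the convex hull in CCW order: (-3, -5), (7, -3), (4, 9), (-9, 10), (-7, 2).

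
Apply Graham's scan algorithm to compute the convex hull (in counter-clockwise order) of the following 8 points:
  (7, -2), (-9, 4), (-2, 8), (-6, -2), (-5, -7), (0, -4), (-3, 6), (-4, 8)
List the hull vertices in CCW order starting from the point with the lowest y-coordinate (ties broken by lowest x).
Hull (CCW) = [(-5, -7), (7, -2), (-2, 8), (-4, 8), (-9, 4)]

Graham scan procedure:
  1. Find the pivot p₀ = point with lowest y (tie → lowest x): (-5, -7).
  2. Sort the remaining points by polar angle around p₀.
  3. Walk through sorted points, maintaining a stack; pop the top while the last three entries make a non-left turn (cross product ≤ 0).
  4. Final stack is the convex hull in CCW order: (-5, -7), (7, -2), (-2, 8), (-4, 8), (-9, 4).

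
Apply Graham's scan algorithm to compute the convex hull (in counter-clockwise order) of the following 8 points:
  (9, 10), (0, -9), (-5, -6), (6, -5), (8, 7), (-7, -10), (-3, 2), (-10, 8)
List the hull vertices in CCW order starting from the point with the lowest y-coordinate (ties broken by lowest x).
Hull (CCW) = [(-7, -10), (0, -9), (6, -5), (9, 10), (-10, 8)]

Graham scan procedure:
  1. Find the pivot p₀ = point with lowest y (tie → lowest x): (-7, -10).
  2. Sort the remaining points by polar angle around p₀.
  3. Walk through sorted points, maintaining a stack; pop the top while the last three entries make a non-left turn (cross product ≤ 0).
  4. Final stack is the convex hull in CCW order: (-7, -10), (0, -9), (6, -5), (9, 10), (-10, 8).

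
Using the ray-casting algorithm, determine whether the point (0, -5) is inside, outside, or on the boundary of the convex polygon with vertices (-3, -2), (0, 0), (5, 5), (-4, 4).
The point (0, -5) lies strictly outside the polygon

Cast a horizontal ray to the right from the query point and count how many polygon edges it crosses (each edge strictly once or zero times, handled with the usual half-open convention). 
Parity of crossings → even ⇒ outside.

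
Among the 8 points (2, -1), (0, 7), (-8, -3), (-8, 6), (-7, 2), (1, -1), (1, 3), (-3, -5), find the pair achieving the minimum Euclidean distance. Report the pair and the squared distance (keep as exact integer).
Pair = ((2, -1), (1, -1)); squared distance = 1

Compute all C(8, 2) = 28 pairwise squared distances (x_i − x_j)² + (y_i − y_j)². The minimum is 1, attained by the pair ((2, -1), (1, -1)).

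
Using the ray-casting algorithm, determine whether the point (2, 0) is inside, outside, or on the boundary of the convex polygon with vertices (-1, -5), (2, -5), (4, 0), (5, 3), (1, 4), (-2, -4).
The point (2, 0) lies strictly inside the polygon

Cast a horizontal ray to the right from the query point and count how many polygon edges it crosses (each edge strictly once or zero times, handled with the usual half-open convention). 
Parity of crossings → odd ⇒ inside.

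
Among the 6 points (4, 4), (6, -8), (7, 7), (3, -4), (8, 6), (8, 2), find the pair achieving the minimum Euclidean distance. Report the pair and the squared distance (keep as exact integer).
Pair = ((7, 7), (8, 6)); squared distance = 2

Compute all C(6, 2) = 15 pairwise squared distances (x_i − x_j)² + (y_i − y_j)². The minimum is 2, attained by the pair ((7, 7), (8, 6)).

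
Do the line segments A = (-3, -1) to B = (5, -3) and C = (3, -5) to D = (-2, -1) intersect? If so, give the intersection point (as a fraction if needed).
Yes; intersection at (-17/11, -15/11) (t = 2/11 on AB, s = 10/11 on CD)

Parametrize AB as A + t(B − A) = (-3 + 8 t, -1 + -2 t) and CD as C + s(D − C) = (3 + -5 s, -5 + 4 s). Solve the linear system for (t, s). Determinant = -22 ≠ 0, so a unique intersection of the containing lines exists. Solution: t = 2/11, s = 10/11 — both in [0, 1], so the segments cross. Intersection point: (-17/11, -15/11).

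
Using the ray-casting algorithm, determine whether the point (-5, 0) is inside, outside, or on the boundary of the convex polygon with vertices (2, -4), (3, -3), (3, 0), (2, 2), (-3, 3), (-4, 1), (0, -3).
The point (-5, 0) lies strictly outside the polygon

Cast a horizontal ray to the right from the query point and count how many polygon edges it crosses (each edge strictly once or zero times, handled with the usual half-open convention). 
Parity of crossings → even ⇒ outside.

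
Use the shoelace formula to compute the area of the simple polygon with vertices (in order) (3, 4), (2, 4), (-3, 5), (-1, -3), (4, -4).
Area = 42

Shoelace formula: Area = (1/2) |Σ_i (x_i · y_{i+1} − x_{i+1} · y_i)| (indices mod n). Compute each cross term:
  (3)(4) − (2)(4) = 4
  (2)(5) − (-3)(4) = 22
  (-3)(-3) − (-1)(5) = 14
  (-1)(-4) − (4)(-3) = 16
  (4)(4) − (3)(-4) = 28
Sum = 84, so (signed) Area = 84/2 = 42, |Area| = 42.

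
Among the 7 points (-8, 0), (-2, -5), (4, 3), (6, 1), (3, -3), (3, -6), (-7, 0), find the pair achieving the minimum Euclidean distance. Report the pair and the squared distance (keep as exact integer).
Pair = ((-8, 0), (-7, 0)); squared distance = 1

Compute all C(7, 2) = 21 pairwise squared distances (x_i − x_j)² + (y_i − y_j)². The minimum is 1, attained by the pair ((-8, 0), (-7, 0)).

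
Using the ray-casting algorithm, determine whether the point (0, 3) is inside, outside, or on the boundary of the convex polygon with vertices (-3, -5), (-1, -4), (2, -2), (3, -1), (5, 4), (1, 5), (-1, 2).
The point (0, 3) lies strictly inside the polygon

Cast a horizontal ray to the right from the query point and count how many polygon edges it crosses (each edge strictly once or zero times, handled with the usual half-open convention). 
Parity of crossings → odd ⇒ inside.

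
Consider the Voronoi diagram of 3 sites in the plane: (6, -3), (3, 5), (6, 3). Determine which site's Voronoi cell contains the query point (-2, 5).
Nearest site = (3, 5)

The Voronoi cell of site s contains exactly those query points closer to s than to any other site. Compute squared distances from q = (-2, 5) to each site:
  (3 − -2)² + (5 − 5)² = 25
  (6 − -2)² + (3 − 5)² = 68
  (6 − -2)² + (-3 − 5)² = 128
Minimum is attained by (3, 5), so q lies in its Voronoi cell.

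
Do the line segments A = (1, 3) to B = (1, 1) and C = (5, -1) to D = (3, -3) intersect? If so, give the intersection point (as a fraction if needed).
No (intersection of containing lines falls outside at least one segment)

Parametrize and solve: t = 4, s = 2. At least one of these is outside [0, 1], so the segments do not intersect.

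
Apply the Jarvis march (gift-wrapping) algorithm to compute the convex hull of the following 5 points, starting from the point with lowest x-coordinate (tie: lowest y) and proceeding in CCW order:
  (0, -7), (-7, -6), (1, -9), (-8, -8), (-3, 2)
Hull (CCW) = [(-8, -8), (1, -9), (-3, 2)]

Jarvis march: at each step, from the current hull vertex p, select the next vertex q as the point such that every other point lies strictly to the left of (or on) the directed line p → q. (Equivalently: for every other point r, the cross product (q − p) × (r − p) ≥ 0.)
Starting point (lowest x, tie lowest y): (-8, -8). Wrap until returning to start. Resulting hull: (-8, -8), (1, -9), (-3, 2).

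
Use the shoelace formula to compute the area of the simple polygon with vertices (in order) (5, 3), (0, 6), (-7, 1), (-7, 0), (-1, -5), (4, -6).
Area = 91

Shoelace formula: Area = (1/2) |Σ_i (x_i · y_{i+1} − x_{i+1} · y_i)| (indices mod n). Compute each cross term:
  (5)(6) − (0)(3) = 30
  (0)(1) − (-7)(6) = 42
  (-7)(0) − (-7)(1) = 7
  (-7)(-5) − (-1)(0) = 35
  (-1)(-6) − (4)(-5) = 26
  (4)(3) − (5)(-6) = 42
Sum = 182, so (signed) Area = 182/2 = 91, |Area| = 91.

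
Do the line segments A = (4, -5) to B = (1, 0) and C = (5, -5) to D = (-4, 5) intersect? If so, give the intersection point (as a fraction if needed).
Yes; intersection at (2, -5/3) (t = 2/3 on AB, s = 1/3 on CD)

Parametrize AB as A + t(B − A) = (4 + -3 t, -5 + 5 t) and CD as C + s(D − C) = (5 + -9 s, -5 + 10 s). Solve the linear system for (t, s). Determinant = -15 ≠ 0, so a unique intersection of the containing lines exists. Solution: t = 2/3, s = 1/3 — both in [0, 1], so the segments cross. Intersection point: (2, -5/3).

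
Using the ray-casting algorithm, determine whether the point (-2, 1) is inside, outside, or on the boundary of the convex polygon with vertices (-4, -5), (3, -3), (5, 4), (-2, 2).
The point (-2, 1) lies strictly inside the polygon

Cast a horizontal ray to the right from the query point and count how many polygon edges it crosses (each edge strictly once or zero times, handled with the usual half-open convention). 
Parity of crossings → odd ⇒ inside.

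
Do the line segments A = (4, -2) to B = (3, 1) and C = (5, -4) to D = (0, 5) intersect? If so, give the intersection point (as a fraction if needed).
No (intersection of containing lines falls outside at least one segment)

Parametrize and solve: t = -1/6, s = 1/6. At least one of these is outside [0, 1], so the segments do not intersect.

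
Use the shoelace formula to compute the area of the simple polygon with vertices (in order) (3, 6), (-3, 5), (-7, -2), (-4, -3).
Area = 36

Shoelace formula: Area = (1/2) |Σ_i (x_i · y_{i+1} − x_{i+1} · y_i)| (indices mod n). Compute each cross term:
  (3)(5) − (-3)(6) = 33
  (-3)(-2) − (-7)(5) = 41
  (-7)(-3) − (-4)(-2) = 13
  (-4)(6) − (3)(-3) = -15
Sum = 72, so (signed) Area = 72/2 = 36, |Area| = 36.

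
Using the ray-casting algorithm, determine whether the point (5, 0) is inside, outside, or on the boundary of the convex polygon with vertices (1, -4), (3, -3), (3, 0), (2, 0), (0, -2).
The point (5, 0) lies strictly outside the polygon

Cast a horizontal ray to the right from the query point and count how many polygon edges it crosses (each edge strictly once or zero times, handled with the usual half-open convention). 
Parity of crossings → even ⇒ outside.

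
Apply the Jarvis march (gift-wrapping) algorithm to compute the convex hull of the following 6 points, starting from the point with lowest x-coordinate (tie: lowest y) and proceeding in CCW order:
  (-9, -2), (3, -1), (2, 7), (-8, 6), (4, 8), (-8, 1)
Hull (CCW) = [(-9, -2), (3, -1), (4, 8), (-8, 6)]

Jarvis march: at each step, from the current hull vertex p, select the next vertex q as the point such that every other point lies strictly to the left of (or on) the directed line p → q. (Equivalently: for every other point r, the cross product (q − p) × (r − p) ≥ 0.)
Starting point (lowest x, tie lowest y): (-9, -2). Wrap until returning to start. Resulting hull: (-9, -2), (3, -1), (4, 8), (-8, 6).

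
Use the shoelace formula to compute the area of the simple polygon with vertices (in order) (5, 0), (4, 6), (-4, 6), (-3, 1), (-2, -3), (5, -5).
Area = 153/2

Shoelace formula: Area = (1/2) |Σ_i (x_i · y_{i+1} − x_{i+1} · y_i)| (indices mod n). Compute each cross term:
  (5)(6) − (4)(0) = 30
  (4)(6) − (-4)(6) = 48
  (-4)(1) − (-3)(6) = 14
  (-3)(-3) − (-2)(1) = 11
  (-2)(-5) − (5)(-3) = 25
  (5)(0) − (5)(-5) = 25
Sum = 153, so (signed) Area = 153/2 = 153/2, |Area| = 153/2.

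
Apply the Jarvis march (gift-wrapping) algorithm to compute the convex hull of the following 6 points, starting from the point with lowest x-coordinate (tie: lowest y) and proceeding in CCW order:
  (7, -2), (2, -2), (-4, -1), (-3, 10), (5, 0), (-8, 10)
Hull (CCW) = [(-8, 10), (-4, -1), (2, -2), (7, -2), (-3, 10)]

Jarvis march: at each step, from the current hull vertex p, select the next vertex q as the point such that every other point lies strictly to the left of (or on) the directed line p → q. (Equivalently: for every other point r, the cross product (q − p) × (r − p) ≥ 0.)
Starting point (lowest x, tie lowest y): (-8, 10). Wrap until returning to start. Resulting hull: (-8, 10), (-4, -1), (2, -2), (7, -2), (-3, 10).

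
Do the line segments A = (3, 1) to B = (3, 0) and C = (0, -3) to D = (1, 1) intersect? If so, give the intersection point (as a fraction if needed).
No (intersection of containing lines falls outside at least one segment)

Parametrize and solve: t = -8, s = 3. At least one of these is outside [0, 1], so the segments do not intersect.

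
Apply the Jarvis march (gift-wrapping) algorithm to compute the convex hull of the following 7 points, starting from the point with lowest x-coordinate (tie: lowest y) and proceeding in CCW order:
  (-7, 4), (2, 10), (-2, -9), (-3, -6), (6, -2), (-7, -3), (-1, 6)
Hull (CCW) = [(-7, -3), (-2, -9), (6, -2), (2, 10), (-7, 4)]

Jarvis march: at each step, from the current hull vertex p, select the next vertex q as the point such that every other point lies strictly to the left of (or on) the directed line p → q. (Equivalently: for every other point r, the cross product (q − p) × (r − p) ≥ 0.)
Starting point (lowest x, tie lowest y): (-7, -3). Wrap until returning to start. Resulting hull: (-7, -3), (-2, -9), (6, -2), (2, 10), (-7, 4).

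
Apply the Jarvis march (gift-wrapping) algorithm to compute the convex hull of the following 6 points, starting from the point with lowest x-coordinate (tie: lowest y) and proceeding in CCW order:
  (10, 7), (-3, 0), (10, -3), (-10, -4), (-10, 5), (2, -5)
Hull (CCW) = [(-10, -4), (2, -5), (10, -3), (10, 7), (-10, 5)]

Jarvis march: at each step, from the current hull vertex p, select the next vertex q as the point such that every other point lies strictly to the left of (or on) the directed line p → q. (Equivalently: for every other point r, the cross product (q − p) × (r − p) ≥ 0.)
Starting point (lowest x, tie lowest y): (-10, -4). Wrap until returning to start. Resulting hull: (-10, -4), (2, -5), (10, -3), (10, 7), (-10, 5).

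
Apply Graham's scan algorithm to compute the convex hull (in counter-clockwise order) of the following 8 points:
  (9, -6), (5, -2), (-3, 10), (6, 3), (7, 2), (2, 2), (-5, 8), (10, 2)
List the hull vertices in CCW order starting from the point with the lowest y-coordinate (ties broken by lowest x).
Hull (CCW) = [(9, -6), (10, 2), (-3, 10), (-5, 8)]

Graham scan procedure:
  1. Find the pivot p₀ = point with lowest y (tie → lowest x): (9, -6).
  2. Sort the remaining points by polar angle around p₀.
  3. Walk through sorted points, maintaining a stack; pop the top while the last three entries make a non-left turn (cross product ≤ 0).
  4. Final stack is the convex hull in CCW order: (9, -6), (10, 2), (-3, 10), (-5, 8).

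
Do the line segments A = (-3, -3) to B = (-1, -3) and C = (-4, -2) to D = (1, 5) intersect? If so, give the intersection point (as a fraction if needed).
No (intersection of containing lines falls outside at least one segment)

Parametrize and solve: t = -6/7, s = -1/7. At least one of these is outside [0, 1], so the segments do not intersect.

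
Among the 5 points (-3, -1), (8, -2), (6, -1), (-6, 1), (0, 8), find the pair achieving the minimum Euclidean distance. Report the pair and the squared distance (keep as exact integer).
Pair = ((8, -2), (6, -1)); squared distance = 5

Compute all C(5, 2) = 10 pairwise squared distances (x_i − x_j)² + (y_i − y_j)². The minimum is 5, attained by the pair ((8, -2), (6, -1)).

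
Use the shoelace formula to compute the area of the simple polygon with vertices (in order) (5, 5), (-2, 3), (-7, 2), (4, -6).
Area = 63

Shoelace formula: Area = (1/2) |Σ_i (x_i · y_{i+1} − x_{i+1} · y_i)| (indices mod n). Compute each cross term:
  (5)(3) − (-2)(5) = 25
  (-2)(2) − (-7)(3) = 17
  (-7)(-6) − (4)(2) = 34
  (4)(5) − (5)(-6) = 50
Sum = 126, so (signed) Area = 126/2 = 63, |Area| = 63.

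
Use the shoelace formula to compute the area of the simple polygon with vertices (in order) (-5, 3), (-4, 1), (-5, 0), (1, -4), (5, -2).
Area = 55/2

Shoelace formula: Area = (1/2) |Σ_i (x_i · y_{i+1} − x_{i+1} · y_i)| (indices mod n). Compute each cross term:
  (-5)(1) − (-4)(3) = 7
  (-4)(0) − (-5)(1) = 5
  (-5)(-4) − (1)(0) = 20
  (1)(-2) − (5)(-4) = 18
  (5)(3) − (-5)(-2) = 5
Sum = 55, so (signed) Area = 55/2 = 55/2, |Area| = 55/2.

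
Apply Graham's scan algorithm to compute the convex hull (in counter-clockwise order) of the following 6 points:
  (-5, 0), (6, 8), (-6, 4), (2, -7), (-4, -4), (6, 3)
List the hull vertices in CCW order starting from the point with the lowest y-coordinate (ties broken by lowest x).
Hull (CCW) = [(2, -7), (6, 3), (6, 8), (-6, 4), (-4, -4)]

Graham scan procedure:
  1. Find the pivot p₀ = point with lowest y (tie → lowest x): (2, -7).
  2. Sort the remaining points by polar angle around p₀.
  3. Walk through sorted points, maintaining a stack; pop the top while the last three entries make a non-left turn (cross product ≤ 0).
  4. Final stack is the convex hull in CCW order: (2, -7), (6, 3), (6, 8), (-6, 4), (-4, -4).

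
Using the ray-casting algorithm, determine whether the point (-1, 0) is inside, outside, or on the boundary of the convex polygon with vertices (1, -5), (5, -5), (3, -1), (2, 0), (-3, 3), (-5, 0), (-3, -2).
The point (-1, 0) lies strictly inside the polygon

Cast a horizontal ray to the right from the query point and count how many polygon edges it crosses (each edge strictly once or zero times, handled with the usual half-open convention). 
Parity of crossings → odd ⇒ inside.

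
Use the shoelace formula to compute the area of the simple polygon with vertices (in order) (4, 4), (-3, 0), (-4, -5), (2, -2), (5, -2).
Area = 79/2

Shoelace formula: Area = (1/2) |Σ_i (x_i · y_{i+1} − x_{i+1} · y_i)| (indices mod n). Compute each cross term:
  (4)(0) − (-3)(4) = 12
  (-3)(-5) − (-4)(0) = 15
  (-4)(-2) − (2)(-5) = 18
  (2)(-2) − (5)(-2) = 6
  (5)(4) − (4)(-2) = 28
Sum = 79, so (signed) Area = 79/2 = 79/2, |Area| = 79/2.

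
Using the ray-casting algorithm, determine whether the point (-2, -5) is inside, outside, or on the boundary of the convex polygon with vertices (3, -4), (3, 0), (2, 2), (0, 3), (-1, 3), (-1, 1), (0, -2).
The point (-2, -5) lies strictly outside the polygon

Cast a horizontal ray to the right from the query point and count how many polygon edges it crosses (each edge strictly once or zero times, handled with the usual half-open convention). 
Parity of crossings → even ⇒ outside.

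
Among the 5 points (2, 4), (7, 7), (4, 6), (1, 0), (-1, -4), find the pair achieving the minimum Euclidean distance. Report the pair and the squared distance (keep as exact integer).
Pair = ((2, 4), (4, 6)); squared distance = 8

Compute all C(5, 2) = 10 pairwise squared distances (x_i − x_j)² + (y_i − y_j)². The minimum is 8, attained by the pair ((2, 4), (4, 6)).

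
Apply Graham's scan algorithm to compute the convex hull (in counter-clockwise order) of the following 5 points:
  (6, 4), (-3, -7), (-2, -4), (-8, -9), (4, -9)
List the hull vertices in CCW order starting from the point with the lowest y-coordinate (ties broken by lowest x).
Hull (CCW) = [(-8, -9), (4, -9), (6, 4)]

Graham scan procedure:
  1. Find the pivot p₀ = point with lowest y (tie → lowest x): (-8, -9).
  2. Sort the remaining points by polar angle around p₀.
  3. Walk through sorted points, maintaining a stack; pop the top while the last three entries make a non-left turn (cross product ≤ 0).
  4. Final stack is the convex hull in CCW order: (-8, -9), (4, -9), (6, 4).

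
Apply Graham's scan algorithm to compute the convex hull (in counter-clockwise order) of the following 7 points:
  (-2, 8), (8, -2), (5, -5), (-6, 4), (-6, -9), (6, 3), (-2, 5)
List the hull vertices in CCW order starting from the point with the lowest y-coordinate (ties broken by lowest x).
Hull (CCW) = [(-6, -9), (5, -5), (8, -2), (6, 3), (-2, 8), (-6, 4)]

Graham scan procedure:
  1. Find the pivot p₀ = point with lowest y (tie → lowest x): (-6, -9).
  2. Sort the remaining points by polar angle around p₀.
  3. Walk through sorted points, maintaining a stack; pop the top while the last three entries make a non-left turn (cross product ≤ 0).
  4. Final stack is the convex hull in CCW order: (-6, -9), (5, -5), (8, -2), (6, 3), (-2, 8), (-6, 4).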